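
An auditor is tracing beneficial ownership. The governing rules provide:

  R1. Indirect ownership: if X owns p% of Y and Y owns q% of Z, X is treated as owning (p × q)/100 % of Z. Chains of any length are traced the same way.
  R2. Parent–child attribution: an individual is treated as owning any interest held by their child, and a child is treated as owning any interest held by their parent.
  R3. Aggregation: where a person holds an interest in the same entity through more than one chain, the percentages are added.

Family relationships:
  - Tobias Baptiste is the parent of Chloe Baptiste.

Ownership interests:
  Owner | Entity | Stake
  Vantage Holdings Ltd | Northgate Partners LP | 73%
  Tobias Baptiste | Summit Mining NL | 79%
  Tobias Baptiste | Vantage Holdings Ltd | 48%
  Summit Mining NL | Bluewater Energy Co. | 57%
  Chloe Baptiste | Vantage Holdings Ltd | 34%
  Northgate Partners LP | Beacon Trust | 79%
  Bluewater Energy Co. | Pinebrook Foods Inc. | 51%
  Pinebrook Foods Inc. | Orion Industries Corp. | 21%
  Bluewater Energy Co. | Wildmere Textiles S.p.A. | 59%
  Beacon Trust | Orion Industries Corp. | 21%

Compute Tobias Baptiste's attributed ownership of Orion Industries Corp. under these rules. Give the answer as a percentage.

By parent–child attribution (R2), Tobias Baptiste is treated as also owning Chloe Baptiste's interest in Vantage Holdings Ltd, giving 48% + 34% = 82%.
Chain via Summit Mining NL → Bluewater Energy Co. → Pinebrook Foods Inc. (R1): 79% × 57% × 51% × 21% = 4.822713% of Orion Industries Corp.
Chain via Vantage Holdings Ltd → Northgate Partners LP → Beacon Trust (R1): 82% × 73% × 79% × 21% = 9.930774% of Orion Industries Corp.
Aggregating (R3): 4.822713% + 9.930774% = 14.753487%.

14.753487%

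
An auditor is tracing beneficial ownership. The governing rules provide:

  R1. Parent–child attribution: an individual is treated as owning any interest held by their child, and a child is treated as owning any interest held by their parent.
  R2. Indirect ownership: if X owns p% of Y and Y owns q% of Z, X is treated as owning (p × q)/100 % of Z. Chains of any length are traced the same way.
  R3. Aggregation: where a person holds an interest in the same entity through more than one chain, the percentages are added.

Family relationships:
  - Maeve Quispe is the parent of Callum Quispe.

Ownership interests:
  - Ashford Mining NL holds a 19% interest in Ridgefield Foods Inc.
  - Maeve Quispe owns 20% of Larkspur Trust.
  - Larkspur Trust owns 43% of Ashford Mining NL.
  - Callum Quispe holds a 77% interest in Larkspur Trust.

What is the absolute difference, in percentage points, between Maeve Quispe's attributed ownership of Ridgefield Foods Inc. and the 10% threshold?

2.0751

By parent–child attribution (R1), Maeve Quispe is treated as also owning Callum Quispe's interest in Larkspur Trust, giving 20% + 77% = 97%.
Chain via Larkspur Trust → Ashford Mining NL (R2): 97% × 43% × 19% = 7.9249% of Ridgefield Foods Inc.
7.9249% falls short of the 10% threshold by 2.0751 percentage points.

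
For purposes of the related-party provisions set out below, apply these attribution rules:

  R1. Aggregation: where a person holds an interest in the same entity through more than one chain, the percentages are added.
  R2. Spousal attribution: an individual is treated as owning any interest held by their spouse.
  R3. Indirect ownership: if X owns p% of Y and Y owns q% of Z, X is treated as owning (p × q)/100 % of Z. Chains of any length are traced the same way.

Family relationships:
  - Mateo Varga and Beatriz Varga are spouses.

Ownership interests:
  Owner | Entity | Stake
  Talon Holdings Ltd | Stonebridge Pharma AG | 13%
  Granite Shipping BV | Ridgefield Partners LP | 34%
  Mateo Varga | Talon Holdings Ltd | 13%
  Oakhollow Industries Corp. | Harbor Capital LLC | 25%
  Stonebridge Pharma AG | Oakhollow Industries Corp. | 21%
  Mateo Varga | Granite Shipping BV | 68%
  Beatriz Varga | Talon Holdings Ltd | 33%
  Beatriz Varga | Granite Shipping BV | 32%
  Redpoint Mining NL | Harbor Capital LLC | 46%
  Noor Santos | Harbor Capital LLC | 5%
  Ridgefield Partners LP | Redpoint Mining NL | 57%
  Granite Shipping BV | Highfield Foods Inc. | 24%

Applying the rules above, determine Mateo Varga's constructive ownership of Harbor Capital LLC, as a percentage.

By spousal attribution (R2), Mateo Varga is treated as also owning Beatriz Varga's interest in Granite Shipping BV, giving 68% + 32% = 100%.
By spousal attribution (R2), Mateo Varga is treated as also owning Beatriz Varga's interest in Talon Holdings Ltd, giving 13% + 33% = 46%.
Chain via Granite Shipping BV → Ridgefield Partners LP → Redpoint Mining NL (R3): 100% × 34% × 57% × 46% = 8.9148% of Harbor Capital LLC.
Chain via Talon Holdings Ltd → Stonebridge Pharma AG → Oakhollow Industries Corp. (R3): 46% × 13% × 21% × 25% = 0.31395% of Harbor Capital LLC.
Aggregating (R1): 8.9148% + 0.31395% = 9.22875%.

9.22875%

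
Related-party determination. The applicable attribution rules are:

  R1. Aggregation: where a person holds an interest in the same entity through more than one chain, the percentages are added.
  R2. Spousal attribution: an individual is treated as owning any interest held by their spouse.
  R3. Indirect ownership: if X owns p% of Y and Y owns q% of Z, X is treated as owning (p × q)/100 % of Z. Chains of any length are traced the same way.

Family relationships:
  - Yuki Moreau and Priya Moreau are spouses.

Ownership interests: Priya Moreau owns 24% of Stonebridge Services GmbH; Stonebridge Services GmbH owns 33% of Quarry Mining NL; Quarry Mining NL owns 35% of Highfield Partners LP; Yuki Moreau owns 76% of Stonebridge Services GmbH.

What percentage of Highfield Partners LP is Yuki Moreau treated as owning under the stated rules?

11.55%

By spousal attribution (R2), Yuki Moreau is treated as also owning Priya Moreau's interest in Stonebridge Services GmbH, giving 76% + 24% = 100%.
Chain via Stonebridge Services GmbH → Quarry Mining NL (R3): 100% × 33% × 35% = 11.55% of Highfield Partners LP.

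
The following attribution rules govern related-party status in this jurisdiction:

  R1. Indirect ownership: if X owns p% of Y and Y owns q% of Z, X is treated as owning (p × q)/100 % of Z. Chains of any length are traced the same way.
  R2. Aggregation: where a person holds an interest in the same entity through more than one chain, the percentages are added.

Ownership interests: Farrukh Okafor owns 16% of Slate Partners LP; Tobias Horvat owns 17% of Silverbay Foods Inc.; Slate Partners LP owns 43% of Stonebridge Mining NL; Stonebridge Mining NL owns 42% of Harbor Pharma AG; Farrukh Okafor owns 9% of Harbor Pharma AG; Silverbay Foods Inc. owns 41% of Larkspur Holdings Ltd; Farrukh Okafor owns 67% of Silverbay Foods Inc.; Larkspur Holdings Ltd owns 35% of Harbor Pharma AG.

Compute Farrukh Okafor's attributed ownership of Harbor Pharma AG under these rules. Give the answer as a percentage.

Chain via Slate Partners LP → Stonebridge Mining NL (R1): 16% × 43% × 42% = 2.8896% of Harbor Pharma AG.
Chain via Silverbay Foods Inc. → Larkspur Holdings Ltd (R1): 67% × 41% × 35% = 9.6145% of Harbor Pharma AG.
Direct interest in Harbor Pharma AG: 9%.
Aggregating (R2): 2.8896% + 9.6145% + 9% = 21.5041%.

21.5041%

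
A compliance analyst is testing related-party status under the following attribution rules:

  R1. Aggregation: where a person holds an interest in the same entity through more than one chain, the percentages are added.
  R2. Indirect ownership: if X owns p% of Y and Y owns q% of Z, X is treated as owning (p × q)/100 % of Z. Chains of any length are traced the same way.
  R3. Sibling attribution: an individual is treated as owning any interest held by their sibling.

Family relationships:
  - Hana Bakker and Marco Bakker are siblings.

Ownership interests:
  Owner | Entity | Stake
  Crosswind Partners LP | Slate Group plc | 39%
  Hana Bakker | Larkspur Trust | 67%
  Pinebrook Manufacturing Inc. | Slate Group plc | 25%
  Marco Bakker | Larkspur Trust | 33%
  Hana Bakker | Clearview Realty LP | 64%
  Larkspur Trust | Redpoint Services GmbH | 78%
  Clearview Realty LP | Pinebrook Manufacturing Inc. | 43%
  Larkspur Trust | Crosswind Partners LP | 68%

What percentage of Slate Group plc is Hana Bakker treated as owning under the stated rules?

By sibling attribution (R3), Hana Bakker is treated as also owning Marco Bakker's interest in Larkspur Trust, giving 67% + 33% = 100%.
Chain via Clearview Realty LP → Pinebrook Manufacturing Inc. (R2): 64% × 43% × 25% = 6.88% of Slate Group plc.
Chain via Larkspur Trust → Crosswind Partners LP (R2): 100% × 68% × 39% = 26.52% of Slate Group plc.
Aggregating (R1): 6.88% + 26.52% = 33.4%.

33.4%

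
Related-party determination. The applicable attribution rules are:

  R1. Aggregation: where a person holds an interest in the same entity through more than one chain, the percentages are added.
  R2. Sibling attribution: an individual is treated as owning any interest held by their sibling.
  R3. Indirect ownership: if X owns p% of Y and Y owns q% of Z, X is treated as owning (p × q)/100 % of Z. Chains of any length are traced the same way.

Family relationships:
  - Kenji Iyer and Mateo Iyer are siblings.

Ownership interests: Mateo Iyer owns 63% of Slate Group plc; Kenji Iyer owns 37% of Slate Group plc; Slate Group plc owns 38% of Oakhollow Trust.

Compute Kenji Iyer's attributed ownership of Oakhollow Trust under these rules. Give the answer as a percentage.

By sibling attribution (R2), Kenji Iyer is treated as also owning Mateo Iyer's interest in Slate Group plc, giving 37% + 63% = 100%.
Chain via Slate Group plc (R3): 100% × 38% = 38% of Oakhollow Trust.

38%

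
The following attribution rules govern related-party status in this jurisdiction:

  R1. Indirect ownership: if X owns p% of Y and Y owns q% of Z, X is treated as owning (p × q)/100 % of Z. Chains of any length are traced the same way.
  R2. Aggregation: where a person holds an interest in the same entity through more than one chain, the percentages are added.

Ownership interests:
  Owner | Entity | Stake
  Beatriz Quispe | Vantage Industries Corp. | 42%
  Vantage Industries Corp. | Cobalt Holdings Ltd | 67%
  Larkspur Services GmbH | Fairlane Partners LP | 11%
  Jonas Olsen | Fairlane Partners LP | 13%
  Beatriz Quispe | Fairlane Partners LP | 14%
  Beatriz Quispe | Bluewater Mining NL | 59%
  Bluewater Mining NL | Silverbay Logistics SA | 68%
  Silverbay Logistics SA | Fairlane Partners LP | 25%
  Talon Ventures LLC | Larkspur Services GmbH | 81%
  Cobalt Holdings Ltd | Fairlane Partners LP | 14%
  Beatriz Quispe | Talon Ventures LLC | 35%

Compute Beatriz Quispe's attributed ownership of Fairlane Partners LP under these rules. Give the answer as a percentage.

31.0881%

Chain via Talon Ventures LLC → Larkspur Services GmbH (R1): 35% × 81% × 11% = 3.1185% of Fairlane Partners LP.
Chain via Bluewater Mining NL → Silverbay Logistics SA (R1): 59% × 68% × 25% = 10.03% of Fairlane Partners LP.
Chain via Vantage Industries Corp. → Cobalt Holdings Ltd (R1): 42% × 67% × 14% = 3.9396% of Fairlane Partners LP.
Direct interest in Fairlane Partners LP: 14%.
Aggregating (R2): 3.1185% + 10.03% + 3.9396% + 14% = 31.0881%.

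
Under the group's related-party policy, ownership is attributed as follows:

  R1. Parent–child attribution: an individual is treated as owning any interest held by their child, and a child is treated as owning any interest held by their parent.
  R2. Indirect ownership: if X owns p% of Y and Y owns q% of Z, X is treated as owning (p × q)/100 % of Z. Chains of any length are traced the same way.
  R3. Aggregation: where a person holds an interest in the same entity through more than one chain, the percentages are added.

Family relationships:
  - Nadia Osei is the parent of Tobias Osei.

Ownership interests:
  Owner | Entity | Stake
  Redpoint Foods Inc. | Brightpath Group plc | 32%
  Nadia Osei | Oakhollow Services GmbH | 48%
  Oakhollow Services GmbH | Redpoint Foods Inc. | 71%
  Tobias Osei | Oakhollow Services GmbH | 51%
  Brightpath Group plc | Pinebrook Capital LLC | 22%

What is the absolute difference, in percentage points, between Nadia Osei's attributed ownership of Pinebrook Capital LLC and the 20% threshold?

By parent–child attribution (R1), Nadia Osei is treated as also owning Tobias Osei's interest in Oakhollow Services GmbH, giving 48% + 51% = 99%.
Chain via Oakhollow Services GmbH → Redpoint Foods Inc. → Brightpath Group plc (R2): 99% × 71% × 32% × 22% = 4.948416% of Pinebrook Capital LLC.
4.948416% falls short of the 20% threshold by 15.051584 percentage points.

15.051584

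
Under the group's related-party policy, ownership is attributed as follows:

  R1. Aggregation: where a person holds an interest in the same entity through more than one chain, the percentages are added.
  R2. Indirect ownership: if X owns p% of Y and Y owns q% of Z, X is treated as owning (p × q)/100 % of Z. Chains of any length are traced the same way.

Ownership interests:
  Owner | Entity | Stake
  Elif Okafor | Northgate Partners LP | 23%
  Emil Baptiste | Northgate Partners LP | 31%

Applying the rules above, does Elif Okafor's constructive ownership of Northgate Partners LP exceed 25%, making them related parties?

Direct interest in Northgate Partners LP: 23%.
23% does not exceed the 25% threshold, so Elif is not a related party to Northgate Partners LP.

No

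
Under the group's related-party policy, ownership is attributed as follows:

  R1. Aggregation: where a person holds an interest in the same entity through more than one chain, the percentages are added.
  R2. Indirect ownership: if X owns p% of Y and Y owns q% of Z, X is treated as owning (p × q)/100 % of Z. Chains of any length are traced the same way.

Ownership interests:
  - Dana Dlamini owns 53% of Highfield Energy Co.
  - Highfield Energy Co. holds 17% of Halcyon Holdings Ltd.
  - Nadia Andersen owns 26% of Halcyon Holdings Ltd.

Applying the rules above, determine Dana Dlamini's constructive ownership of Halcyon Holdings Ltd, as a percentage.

9.01%

Chain via Highfield Energy Co. (R2): 53% × 17% = 9.01% of Halcyon Holdings Ltd.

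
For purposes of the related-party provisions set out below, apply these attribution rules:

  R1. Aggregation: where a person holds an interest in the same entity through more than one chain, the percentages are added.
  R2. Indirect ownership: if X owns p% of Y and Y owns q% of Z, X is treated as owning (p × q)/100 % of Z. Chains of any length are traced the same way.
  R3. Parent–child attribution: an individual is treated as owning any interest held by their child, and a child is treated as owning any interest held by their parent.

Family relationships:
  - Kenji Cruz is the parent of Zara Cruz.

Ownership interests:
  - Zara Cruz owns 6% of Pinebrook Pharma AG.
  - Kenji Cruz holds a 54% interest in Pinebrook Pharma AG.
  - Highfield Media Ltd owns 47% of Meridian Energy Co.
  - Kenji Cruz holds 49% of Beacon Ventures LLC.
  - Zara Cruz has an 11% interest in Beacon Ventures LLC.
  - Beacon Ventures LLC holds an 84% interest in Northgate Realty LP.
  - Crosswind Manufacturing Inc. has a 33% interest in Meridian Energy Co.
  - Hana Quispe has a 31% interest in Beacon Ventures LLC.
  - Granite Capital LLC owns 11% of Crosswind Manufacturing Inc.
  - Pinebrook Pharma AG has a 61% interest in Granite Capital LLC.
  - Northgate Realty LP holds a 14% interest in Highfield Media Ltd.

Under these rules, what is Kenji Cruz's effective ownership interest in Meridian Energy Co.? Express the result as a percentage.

4.6449%

By parent–child attribution (R3), Kenji Cruz is treated as also owning Zara Cruz's interest in Beacon Ventures LLC, giving 49% + 11% = 60%.
By parent–child attribution (R3), Kenji Cruz is treated as also owning Zara Cruz's interest in Pinebrook Pharma AG, giving 54% + 6% = 60%.
Chain via Beacon Ventures LLC → Northgate Realty LP → Highfield Media Ltd (R2): 60% × 84% × 14% × 47% = 3.31632% of Meridian Energy Co.
Chain via Pinebrook Pharma AG → Granite Capital LLC → Crosswind Manufacturing Inc. (R2): 60% × 61% × 11% × 33% = 1.32858% of Meridian Energy Co.
Aggregating (R1): 3.31632% + 1.32858% = 4.6449%.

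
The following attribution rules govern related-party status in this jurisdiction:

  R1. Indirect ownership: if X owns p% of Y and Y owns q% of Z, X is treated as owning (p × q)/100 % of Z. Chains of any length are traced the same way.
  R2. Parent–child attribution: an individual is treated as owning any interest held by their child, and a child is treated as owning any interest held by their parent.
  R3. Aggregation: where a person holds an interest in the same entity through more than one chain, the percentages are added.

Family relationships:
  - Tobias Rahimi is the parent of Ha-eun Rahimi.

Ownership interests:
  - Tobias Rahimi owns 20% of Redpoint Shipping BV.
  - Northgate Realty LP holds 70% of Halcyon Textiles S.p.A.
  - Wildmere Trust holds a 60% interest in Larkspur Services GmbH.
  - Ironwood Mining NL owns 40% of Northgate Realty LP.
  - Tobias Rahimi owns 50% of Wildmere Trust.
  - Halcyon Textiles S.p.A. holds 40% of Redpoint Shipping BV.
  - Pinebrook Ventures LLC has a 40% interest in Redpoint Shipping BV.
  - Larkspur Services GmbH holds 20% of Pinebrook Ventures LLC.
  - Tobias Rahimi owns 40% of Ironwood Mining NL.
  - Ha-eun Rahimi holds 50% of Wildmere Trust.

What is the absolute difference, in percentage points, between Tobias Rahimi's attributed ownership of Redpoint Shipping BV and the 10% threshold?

19.28

By parent–child attribution (R2), Tobias Rahimi is treated as also owning Ha-eun Rahimi's interest in Wildmere Trust, giving 50% + 50% = 100%.
Chain via Ironwood Mining NL → Northgate Realty LP → Halcyon Textiles S.p.A. (R1): 40% × 40% × 70% × 40% = 4.48% of Redpoint Shipping BV.
Chain via Wildmere Trust → Larkspur Services GmbH → Pinebrook Ventures LLC (R1): 100% × 60% × 20% × 40% = 4.8% of Redpoint Shipping BV.
Direct interest in Redpoint Shipping BV: 20%.
Aggregating (R3): 4.48% + 4.8% + 20% = 29.28%.
29.28% exceeds the 10% threshold by 19.28 percentage points.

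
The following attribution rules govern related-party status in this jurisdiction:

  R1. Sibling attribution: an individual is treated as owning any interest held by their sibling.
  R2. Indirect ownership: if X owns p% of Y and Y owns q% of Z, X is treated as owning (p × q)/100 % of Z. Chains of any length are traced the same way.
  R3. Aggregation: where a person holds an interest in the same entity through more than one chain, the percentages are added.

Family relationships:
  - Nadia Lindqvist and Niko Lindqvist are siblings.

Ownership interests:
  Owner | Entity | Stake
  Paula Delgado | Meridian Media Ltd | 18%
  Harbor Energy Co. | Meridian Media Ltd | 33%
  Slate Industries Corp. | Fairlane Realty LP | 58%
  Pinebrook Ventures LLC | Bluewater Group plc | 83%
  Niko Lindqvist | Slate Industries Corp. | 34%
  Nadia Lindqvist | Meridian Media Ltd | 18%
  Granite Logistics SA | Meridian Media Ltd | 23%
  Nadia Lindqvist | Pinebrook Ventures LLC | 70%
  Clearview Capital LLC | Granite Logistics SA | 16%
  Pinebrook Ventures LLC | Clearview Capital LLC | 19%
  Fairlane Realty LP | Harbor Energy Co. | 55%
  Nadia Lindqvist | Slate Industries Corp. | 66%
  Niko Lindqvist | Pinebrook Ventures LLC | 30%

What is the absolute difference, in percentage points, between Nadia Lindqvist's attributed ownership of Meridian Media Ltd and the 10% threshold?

By sibling attribution (R1), Nadia Lindqvist is treated as also owning Niko Lindqvist's interest in Slate Industries Corp, giving 66% + 34% = 100%.
By sibling attribution (R1), Nadia Lindqvist is treated as also owning Niko Lindqvist's interest in Pinebrook Ventures LLC, giving 70% + 30% = 100%.
Chain via Slate Industries Corp. → Fairlane Realty LP → Harbor Energy Co. (R2): 100% × 58% × 55% × 33% = 10.527% of Meridian Media Ltd.
Chain via Pinebrook Ventures LLC → Clearview Capital LLC → Granite Logistics SA (R2): 100% × 19% × 16% × 23% = 0.6992% of Meridian Media Ltd.
Direct interest in Meridian Media Ltd: 18%.
Aggregating (R3): 10.527% + 0.6992% + 18% = 29.2262%.
29.2262% exceeds the 10% threshold by 19.2262 percentage points.

19.2262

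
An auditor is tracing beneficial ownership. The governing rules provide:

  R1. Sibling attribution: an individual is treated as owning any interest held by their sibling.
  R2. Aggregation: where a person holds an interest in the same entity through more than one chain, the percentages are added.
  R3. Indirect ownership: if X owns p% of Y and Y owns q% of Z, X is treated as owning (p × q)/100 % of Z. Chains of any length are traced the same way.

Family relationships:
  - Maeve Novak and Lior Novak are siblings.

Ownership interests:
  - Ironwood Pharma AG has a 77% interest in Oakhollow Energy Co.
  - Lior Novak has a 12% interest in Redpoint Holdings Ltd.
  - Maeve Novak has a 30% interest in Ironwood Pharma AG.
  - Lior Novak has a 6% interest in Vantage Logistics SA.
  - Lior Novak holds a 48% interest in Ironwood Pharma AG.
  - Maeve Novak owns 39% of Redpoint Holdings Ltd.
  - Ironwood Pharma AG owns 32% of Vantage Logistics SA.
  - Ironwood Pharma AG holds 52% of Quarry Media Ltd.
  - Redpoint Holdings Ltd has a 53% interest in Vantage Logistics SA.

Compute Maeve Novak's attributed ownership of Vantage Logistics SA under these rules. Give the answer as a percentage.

By sibling attribution (R1), Maeve Novak is treated as also owning Lior Novak's interest in Ironwood Pharma AG, giving 30% + 48% = 78%.
By sibling attribution (R1), Maeve Novak is treated as also owning Lior Novak's interest in Redpoint Holdings Ltd, giving 39% + 12% = 51%.
By sibling attribution (R1), Maeve Novak is treated as owning Lior Novak's 6% interest in Vantage Logistics SA.
Chain via Ironwood Pharma AG (R3): 78% × 32% = 24.96% of Vantage Logistics SA.
Chain via Redpoint Holdings Ltd (R3): 51% × 53% = 27.03% of Vantage Logistics SA.
Direct interest in Vantage Logistics SA: 6%.
Aggregating (R2): 24.96% + 27.03% + 6% = 57.99%.

57.99%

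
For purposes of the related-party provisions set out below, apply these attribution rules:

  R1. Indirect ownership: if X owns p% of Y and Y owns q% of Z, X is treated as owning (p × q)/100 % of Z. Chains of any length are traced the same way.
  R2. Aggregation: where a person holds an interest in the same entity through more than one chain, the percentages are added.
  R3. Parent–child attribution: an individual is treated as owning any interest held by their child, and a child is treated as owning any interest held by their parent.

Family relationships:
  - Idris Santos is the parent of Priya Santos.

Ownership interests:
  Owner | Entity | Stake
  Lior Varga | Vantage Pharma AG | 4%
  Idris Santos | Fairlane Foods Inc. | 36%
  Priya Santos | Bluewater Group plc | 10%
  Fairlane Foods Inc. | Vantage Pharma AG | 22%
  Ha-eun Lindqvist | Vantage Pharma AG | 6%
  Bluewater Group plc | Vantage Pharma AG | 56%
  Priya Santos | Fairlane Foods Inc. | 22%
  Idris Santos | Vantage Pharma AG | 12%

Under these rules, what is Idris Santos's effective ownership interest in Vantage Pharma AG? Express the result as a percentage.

30.36%

By parent–child attribution (R3), Idris Santos is treated as also owning Priya Santos's interest in Fairlane Foods Inc, giving 36% + 22% = 58%.
By parent–child attribution (R3), Idris Santos is treated as owning Priya Santos's 10% interest in Bluewater Group plc.
Chain via Fairlane Foods Inc. (R1): 58% × 22% = 12.76% of Vantage Pharma AG.
Direct interest in Vantage Pharma AG: 12%.
Chain via Bluewater Group plc (R1): 10% × 56% = 5.6% of Vantage Pharma AG.
Aggregating (R2): 12.76% + 12% + 5.6% = 30.36%.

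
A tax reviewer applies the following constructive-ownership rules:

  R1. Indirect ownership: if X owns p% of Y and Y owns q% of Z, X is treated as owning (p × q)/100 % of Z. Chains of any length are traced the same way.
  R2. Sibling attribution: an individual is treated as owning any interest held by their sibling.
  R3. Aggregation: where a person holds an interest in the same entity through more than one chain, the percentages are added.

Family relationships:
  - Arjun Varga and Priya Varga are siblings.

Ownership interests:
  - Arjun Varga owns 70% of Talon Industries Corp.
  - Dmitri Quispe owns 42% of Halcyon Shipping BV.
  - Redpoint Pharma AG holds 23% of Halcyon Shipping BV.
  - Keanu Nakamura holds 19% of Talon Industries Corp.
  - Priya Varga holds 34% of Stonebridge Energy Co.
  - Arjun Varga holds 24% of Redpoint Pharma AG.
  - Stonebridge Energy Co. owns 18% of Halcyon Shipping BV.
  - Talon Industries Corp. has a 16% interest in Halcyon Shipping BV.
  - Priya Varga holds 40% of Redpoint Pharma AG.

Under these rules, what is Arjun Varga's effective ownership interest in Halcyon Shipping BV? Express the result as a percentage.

By sibling attribution (R2), Arjun Varga is treated as also owning Priya Varga's interest in Redpoint Pharma AG, giving 24% + 40% = 64%.
By sibling attribution (R2), Arjun Varga is treated as owning Priya Varga's 34% interest in Stonebridge Energy Co.
Chain via Talon Industries Corp. (R1): 70% × 16% = 11.2% of Halcyon Shipping BV.
Chain via Redpoint Pharma AG (R1): 64% × 23% = 14.72% of Halcyon Shipping BV.
Chain via Stonebridge Energy Co. (R1): 34% × 18% = 6.12% of Halcyon Shipping BV.
Aggregating (R3): 11.2% + 14.72% + 6.12% = 32.04%.

32.04%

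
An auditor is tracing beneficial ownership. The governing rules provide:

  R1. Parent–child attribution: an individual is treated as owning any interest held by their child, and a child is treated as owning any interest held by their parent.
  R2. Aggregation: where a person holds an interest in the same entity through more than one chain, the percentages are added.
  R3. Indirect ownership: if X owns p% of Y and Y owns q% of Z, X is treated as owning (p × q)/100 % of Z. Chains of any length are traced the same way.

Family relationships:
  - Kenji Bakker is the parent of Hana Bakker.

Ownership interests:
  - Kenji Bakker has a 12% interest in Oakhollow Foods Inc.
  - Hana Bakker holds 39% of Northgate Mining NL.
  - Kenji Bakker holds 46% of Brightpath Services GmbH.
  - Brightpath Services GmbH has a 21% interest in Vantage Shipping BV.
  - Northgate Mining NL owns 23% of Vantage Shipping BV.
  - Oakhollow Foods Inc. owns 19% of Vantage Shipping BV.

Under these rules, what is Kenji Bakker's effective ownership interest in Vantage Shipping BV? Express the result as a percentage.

By parent–child attribution (R1), Kenji Bakker is treated as owning Hana Bakker's 39% interest in Northgate Mining NL.
Chain via Oakhollow Foods Inc. (R3): 12% × 19% = 2.28% of Vantage Shipping BV.
Chain via Brightpath Services GmbH (R3): 46% × 21% = 9.66% of Vantage Shipping BV.
Chain via Northgate Mining NL (R3): 39% × 23% = 8.97% of Vantage Shipping BV.
Aggregating (R2): 2.28% + 9.66% + 8.97% = 20.91%.

20.91%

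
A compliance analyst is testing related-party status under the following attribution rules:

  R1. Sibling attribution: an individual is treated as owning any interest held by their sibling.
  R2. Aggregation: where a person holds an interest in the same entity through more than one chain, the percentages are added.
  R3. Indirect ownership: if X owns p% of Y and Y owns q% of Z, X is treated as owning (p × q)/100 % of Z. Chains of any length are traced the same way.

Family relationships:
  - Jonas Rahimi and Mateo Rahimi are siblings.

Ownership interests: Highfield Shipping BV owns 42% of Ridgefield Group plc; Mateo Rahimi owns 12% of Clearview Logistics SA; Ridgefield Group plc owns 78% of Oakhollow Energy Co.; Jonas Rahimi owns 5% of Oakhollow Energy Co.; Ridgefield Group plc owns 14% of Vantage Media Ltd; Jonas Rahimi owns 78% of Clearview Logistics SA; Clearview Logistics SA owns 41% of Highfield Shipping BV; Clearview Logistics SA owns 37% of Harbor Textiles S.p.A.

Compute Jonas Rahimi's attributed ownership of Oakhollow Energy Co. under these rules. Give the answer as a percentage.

By sibling attribution (R1), Jonas Rahimi is treated as also owning Mateo Rahimi's interest in Clearview Logistics SA, giving 78% + 12% = 90%.
Chain via Clearview Logistics SA → Highfield Shipping BV → Ridgefield Group plc (R3): 90% × 41% × 42% × 78% = 12.08844% of Oakhollow Energy Co.
Direct interest in Oakhollow Energy Co: 5%.
Aggregating (R2): 12.08844% + 5% = 17.08844%.

17.08844%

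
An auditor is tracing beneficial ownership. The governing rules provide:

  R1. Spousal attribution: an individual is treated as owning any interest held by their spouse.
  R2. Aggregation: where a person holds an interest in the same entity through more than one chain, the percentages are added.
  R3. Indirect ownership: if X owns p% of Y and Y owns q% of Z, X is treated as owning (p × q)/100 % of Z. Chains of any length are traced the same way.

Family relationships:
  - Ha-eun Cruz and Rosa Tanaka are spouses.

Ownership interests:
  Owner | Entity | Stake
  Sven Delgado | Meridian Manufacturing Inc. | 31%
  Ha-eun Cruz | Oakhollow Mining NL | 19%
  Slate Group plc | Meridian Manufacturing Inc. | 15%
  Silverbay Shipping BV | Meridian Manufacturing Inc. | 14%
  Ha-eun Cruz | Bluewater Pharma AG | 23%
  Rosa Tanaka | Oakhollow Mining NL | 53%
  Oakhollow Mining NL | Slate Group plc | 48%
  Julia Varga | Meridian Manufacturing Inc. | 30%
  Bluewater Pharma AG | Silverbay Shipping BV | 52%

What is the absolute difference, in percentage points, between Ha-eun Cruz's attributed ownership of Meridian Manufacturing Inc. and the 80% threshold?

73.1416

By spousal attribution (R1), Ha-eun Cruz is treated as also owning Rosa Tanaka's interest in Oakhollow Mining NL, giving 19% + 53% = 72%.
Chain via Oakhollow Mining NL → Slate Group plc (R3): 72% × 48% × 15% = 5.184% of Meridian Manufacturing Inc.
Chain via Bluewater Pharma AG → Silverbay Shipping BV (R3): 23% × 52% × 14% = 1.6744% of Meridian Manufacturing Inc.
Aggregating (R2): 5.184% + 1.6744% = 6.8584%.
6.8584% falls short of the 80% threshold by 73.1416 percentage points.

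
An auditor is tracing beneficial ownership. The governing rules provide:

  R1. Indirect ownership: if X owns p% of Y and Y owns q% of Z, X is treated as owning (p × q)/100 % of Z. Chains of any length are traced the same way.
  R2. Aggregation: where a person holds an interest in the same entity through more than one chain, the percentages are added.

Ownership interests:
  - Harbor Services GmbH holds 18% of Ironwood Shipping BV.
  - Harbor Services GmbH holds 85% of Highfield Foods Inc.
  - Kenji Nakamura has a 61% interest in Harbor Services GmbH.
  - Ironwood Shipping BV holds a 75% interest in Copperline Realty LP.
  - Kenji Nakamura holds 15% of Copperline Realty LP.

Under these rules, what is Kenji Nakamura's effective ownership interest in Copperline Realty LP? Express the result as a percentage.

23.235%

Chain via Harbor Services GmbH → Ironwood Shipping BV (R1): 61% × 18% × 75% = 8.235% of Copperline Realty LP.
Direct interest in Copperline Realty LP: 15%.
Aggregating (R2): 8.235% + 15% = 23.235%.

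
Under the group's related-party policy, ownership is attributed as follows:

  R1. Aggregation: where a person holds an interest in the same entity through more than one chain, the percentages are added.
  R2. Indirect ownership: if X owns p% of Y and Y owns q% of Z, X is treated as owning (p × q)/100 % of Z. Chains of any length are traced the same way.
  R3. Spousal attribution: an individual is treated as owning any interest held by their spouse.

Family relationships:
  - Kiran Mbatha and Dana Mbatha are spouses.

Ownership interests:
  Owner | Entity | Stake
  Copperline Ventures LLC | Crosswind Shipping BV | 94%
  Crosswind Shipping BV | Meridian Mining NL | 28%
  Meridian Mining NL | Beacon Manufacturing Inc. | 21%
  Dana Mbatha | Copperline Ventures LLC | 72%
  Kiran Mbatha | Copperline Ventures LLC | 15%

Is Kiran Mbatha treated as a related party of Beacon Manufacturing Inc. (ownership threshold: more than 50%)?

No

By spousal attribution (R3), Kiran Mbatha is treated as also owning Dana Mbatha's interest in Copperline Ventures LLC, giving 15% + 72% = 87%.
Chain via Copperline Ventures LLC → Crosswind Shipping BV → Meridian Mining NL (R2): 87% × 94% × 28% × 21% = 4.808664% of Beacon Manufacturing Inc.
4.808664% does not exceed the 50% threshold, so Kiran is not a related party to Beacon Manufacturing Inc.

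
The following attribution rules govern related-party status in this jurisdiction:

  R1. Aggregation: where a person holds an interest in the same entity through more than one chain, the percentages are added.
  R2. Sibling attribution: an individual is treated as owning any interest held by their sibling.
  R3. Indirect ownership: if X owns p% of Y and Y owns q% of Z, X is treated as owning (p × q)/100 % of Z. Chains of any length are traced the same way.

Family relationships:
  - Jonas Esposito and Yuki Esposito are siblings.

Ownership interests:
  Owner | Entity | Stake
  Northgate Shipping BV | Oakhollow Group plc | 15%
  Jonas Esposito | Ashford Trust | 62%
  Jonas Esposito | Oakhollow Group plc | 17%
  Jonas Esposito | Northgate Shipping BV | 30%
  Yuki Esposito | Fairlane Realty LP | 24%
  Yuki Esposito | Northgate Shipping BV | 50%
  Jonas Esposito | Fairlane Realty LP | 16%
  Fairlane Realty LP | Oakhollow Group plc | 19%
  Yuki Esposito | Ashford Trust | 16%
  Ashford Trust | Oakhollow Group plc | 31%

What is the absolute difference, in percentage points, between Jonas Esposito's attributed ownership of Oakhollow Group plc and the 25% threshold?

35.78

By sibling attribution (R2), Jonas Esposito is treated as also owning Yuki Esposito's interest in Fairlane Realty LP, giving 16% + 24% = 40%.
By sibling attribution (R2), Jonas Esposito is treated as also owning Yuki Esposito's interest in Northgate Shipping BV, giving 30% + 50% = 80%.
By sibling attribution (R2), Jonas Esposito is treated as also owning Yuki Esposito's interest in Ashford Trust, giving 62% + 16% = 78%.
Chain via Fairlane Realty LP (R3): 40% × 19% = 7.6% of Oakhollow Group plc.
Chain via Northgate Shipping BV (R3): 80% × 15% = 12% of Oakhollow Group plc.
Chain via Ashford Trust (R3): 78% × 31% = 24.18% of Oakhollow Group plc.
Direct interest in Oakhollow Group plc: 17%.
Aggregating (R1): 7.6% + 12% + 24.18% + 17% = 60.78%.
60.78% exceeds the 25% threshold by 35.78 percentage points.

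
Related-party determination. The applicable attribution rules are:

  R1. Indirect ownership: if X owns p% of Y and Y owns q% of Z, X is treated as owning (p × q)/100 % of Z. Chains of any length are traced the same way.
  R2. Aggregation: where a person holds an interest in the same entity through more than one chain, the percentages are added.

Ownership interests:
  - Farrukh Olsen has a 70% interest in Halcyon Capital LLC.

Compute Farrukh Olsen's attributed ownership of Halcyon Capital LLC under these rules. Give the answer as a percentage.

70%

Direct interest in Halcyon Capital LLC: 70%.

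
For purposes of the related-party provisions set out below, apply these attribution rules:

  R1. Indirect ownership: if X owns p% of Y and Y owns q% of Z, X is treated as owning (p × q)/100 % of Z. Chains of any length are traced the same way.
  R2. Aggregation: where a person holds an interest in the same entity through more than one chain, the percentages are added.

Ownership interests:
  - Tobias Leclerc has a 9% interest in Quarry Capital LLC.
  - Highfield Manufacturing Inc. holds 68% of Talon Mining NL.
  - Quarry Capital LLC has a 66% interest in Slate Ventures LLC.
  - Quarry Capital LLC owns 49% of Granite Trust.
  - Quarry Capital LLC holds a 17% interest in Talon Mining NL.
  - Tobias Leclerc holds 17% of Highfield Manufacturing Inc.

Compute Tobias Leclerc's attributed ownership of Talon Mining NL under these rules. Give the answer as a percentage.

Chain via Highfield Manufacturing Inc. (R1): 17% × 68% = 11.56% of Talon Mining NL.
Chain via Quarry Capital LLC (R1): 9% × 17% = 1.53% of Talon Mining NL.
Aggregating (R2): 11.56% + 1.53% = 13.09%.

13.09%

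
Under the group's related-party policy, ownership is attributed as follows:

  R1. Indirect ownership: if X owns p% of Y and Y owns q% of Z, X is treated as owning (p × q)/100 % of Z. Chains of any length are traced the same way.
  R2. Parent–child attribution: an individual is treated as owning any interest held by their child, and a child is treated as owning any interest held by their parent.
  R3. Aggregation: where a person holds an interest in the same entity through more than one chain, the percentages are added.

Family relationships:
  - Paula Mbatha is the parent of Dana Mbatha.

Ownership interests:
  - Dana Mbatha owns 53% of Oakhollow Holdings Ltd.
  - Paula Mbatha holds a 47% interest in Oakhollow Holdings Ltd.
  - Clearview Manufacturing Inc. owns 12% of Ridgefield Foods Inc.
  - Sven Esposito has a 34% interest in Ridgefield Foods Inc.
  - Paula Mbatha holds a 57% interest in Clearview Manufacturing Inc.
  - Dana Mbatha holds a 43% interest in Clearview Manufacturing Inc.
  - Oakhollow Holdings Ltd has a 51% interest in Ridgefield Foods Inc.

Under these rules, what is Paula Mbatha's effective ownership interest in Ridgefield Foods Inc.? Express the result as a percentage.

By parent–child attribution (R2), Paula Mbatha is treated as also owning Dana Mbatha's interest in Oakhollow Holdings Ltd, giving 47% + 53% = 100%.
By parent–child attribution (R2), Paula Mbatha is treated as also owning Dana Mbatha's interest in Clearview Manufacturing Inc, giving 57% + 43% = 100%.
Chain via Oakhollow Holdings Ltd (R1): 100% × 51% = 51% of Ridgefield Foods Inc.
Chain via Clearview Manufacturing Inc. (R1): 100% × 12% = 12% of Ridgefield Foods Inc.
Aggregating (R3): 51% + 12% = 63%.

63%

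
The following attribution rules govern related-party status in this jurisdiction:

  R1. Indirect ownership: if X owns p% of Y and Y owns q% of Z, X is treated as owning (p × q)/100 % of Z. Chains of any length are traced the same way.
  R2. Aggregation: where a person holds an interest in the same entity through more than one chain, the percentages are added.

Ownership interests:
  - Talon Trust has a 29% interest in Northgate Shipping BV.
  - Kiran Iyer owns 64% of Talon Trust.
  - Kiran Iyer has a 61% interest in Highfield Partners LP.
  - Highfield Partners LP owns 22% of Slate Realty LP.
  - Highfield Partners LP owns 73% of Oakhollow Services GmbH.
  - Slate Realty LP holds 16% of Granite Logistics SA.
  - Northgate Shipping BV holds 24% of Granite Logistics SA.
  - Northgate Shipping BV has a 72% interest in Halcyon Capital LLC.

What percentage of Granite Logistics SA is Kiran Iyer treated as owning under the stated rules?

6.6016%

Chain via Highfield Partners LP → Slate Realty LP (R1): 61% × 22% × 16% = 2.1472% of Granite Logistics SA.
Chain via Talon Trust → Northgate Shipping BV (R1): 64% × 29% × 24% = 4.4544% of Granite Logistics SA.
Aggregating (R2): 2.1472% + 4.4544% = 6.6016%.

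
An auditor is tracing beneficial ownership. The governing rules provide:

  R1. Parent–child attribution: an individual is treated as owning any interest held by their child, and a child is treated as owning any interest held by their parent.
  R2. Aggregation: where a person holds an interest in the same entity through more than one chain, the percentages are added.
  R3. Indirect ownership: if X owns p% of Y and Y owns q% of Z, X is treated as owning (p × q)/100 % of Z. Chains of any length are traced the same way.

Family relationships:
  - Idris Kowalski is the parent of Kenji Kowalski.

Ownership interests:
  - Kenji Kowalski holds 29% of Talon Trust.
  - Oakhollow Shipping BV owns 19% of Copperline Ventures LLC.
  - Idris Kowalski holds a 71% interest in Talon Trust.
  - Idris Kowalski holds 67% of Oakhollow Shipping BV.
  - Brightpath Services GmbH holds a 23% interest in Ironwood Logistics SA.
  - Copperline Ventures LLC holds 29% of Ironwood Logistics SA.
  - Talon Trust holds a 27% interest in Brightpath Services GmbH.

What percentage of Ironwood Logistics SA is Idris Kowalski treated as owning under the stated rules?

9.9017%

By parent–child attribution (R1), Idris Kowalski is treated as also owning Kenji Kowalski's interest in Talon Trust, giving 71% + 29% = 100%.
Chain via Oakhollow Shipping BV → Copperline Ventures LLC (R3): 67% × 19% × 29% = 3.6917% of Ironwood Logistics SA.
Chain via Talon Trust → Brightpath Services GmbH (R3): 100% × 27% × 23% = 6.21% of Ironwood Logistics SA.
Aggregating (R2): 3.6917% + 6.21% = 9.9017%.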